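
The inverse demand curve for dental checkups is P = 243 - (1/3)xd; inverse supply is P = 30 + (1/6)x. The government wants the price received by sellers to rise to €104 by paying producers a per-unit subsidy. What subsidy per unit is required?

Required subsidy s = €9 per unit

At a seller price of 104, quantity supplied is -180 + 6·104 = 444.
Buyers absorb 444 only when they pay Pb = 243 − (1/3)·444 = 95.
s = Ps − Pb = 104 − 95 = 9.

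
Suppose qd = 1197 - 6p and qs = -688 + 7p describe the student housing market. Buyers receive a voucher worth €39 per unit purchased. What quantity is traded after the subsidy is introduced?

Pre-subsidy: 1197 - 6p = -688 + 7p gives p* = 145, q* = 327.
With the rebate, buyers effectively pay pb = ps − 39, where ps is the price sellers receive.
Demand in terms of ps becomes qd = 1197 − 6(ps − 39) = 1431 - 6ps. Setting this equal to supply: 1431 - 6ps = -688 + 7ps, so ps = 163.
Buyers pay pb = 163 − 39 = 124; q' = -688 + 7·163 = 453.

q' = 453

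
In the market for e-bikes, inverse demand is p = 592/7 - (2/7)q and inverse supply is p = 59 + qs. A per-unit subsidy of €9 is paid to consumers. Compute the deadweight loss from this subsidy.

Deadweight loss = €31.5

Pre-subsidy: 592/7 - (2/7)q = 59 + q gives q* = 179/9 and p* = 710/9.
With the rebate, buyers effectively pay pb = ps − 9, where ps is the price sellers receive.
On the curves, pb = 592/7 - (2/7)q and ps = 59 + q; the wedge ps − pb = 9 gives 59 + q − (592/7 - (2/7)q) = 9, so q' = 242/9.
Then pb = 592/7 − (2/7)·(242/9) = 692/9 and ps = 59 + 1·(242/9) = 773/9.
The subsidy expands output by 242/9 − 179/9 = 7 past the efficient level; on those units the gap between marginal cost and willingness to pay runs from 0 up to 9.
DWL = ½ × 9 × 7 = 31.5.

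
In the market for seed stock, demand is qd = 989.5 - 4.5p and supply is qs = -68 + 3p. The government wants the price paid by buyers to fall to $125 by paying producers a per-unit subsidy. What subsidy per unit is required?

Required subsidy s = $40 per unit

At a buyer price of 125, quantity demanded is 989.5 − 4.5·125 = 427.
Sellers supply 427 only when they receive ps with -68 + 3·ps = 427, i.e. ps = 165.
s = ps − pb = 165 − 125 = 40.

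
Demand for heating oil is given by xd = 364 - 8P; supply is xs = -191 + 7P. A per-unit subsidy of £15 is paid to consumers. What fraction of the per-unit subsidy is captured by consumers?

Pre-subsidy: 364 - 8P = -191 + 7P gives P* = 37, x* = 68.
With the rebate, buyers effectively pay Pb = Ps − 15, where Ps is the price sellers receive.
Demand in terms of Ps becomes xd = 364 − 8(Ps − 15) = 484 - 8Ps. Setting this equal to supply: 484 - 8Ps = -191 + 7Ps, so Ps = 45.
Buyers pay Pb = 45 − 15 = 30; x' = -191 + 7·45 = 124.
Buyers' price falls by P* − Pb = 37 − 30 = 7; sellers' price rises by Ps − P* = 45 − 37 = 8.
So consumers capture 7/15 = 7/15 of each unit of subsidy.

Consumer share = 7/15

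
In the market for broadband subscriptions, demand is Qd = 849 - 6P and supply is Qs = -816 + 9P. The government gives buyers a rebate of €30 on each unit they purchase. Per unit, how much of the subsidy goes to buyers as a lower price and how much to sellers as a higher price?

Buyers gain €18 per unit; sellers gain €12 per unit

Pre-subsidy: 849 - 6P = -816 + 9P gives P* = 111, Q* = 183.
With the rebate, buyers effectively pay Pb = Ps − 30, where Ps is the price sellers receive.
Demand in terms of Ps becomes Qd = 849 − 6(Ps − 30) = 1029 - 6Ps. Setting this equal to supply: 1029 - 6Ps = -816 + 9Ps, so Ps = 123.
Buyers pay Pb = 123 − 30 = 93; Q' = -816 + 9·123 = 291.
Buyers' price falls by P* − Pb = 111 − 93 = 18; sellers' price rises by Ps − P* = 123 − 111 = 12.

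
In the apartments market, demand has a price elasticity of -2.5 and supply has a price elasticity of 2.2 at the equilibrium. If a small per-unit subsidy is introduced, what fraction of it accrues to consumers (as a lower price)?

For a small subsidy around the equilibrium, the benefit split depends on the relative slopes, which at a point are proportional to the elasticities.
Buyer share = εs/(εs + |εd|) = 2.2/(2.2 + 2.5) = 22/47; seller share = |εd|/(εs + |εd|) = 25/47.

Consumer share = 22/47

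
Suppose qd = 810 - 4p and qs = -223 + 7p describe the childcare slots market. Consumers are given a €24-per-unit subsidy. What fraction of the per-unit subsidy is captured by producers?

Producer share = 4/11

Pre-subsidy: 810 - 4p = -223 + 7p gives p* = 1033/11, q* = 4778/11.
With the rebate, buyers effectively pay pb = ps − 24, where ps is the price sellers receive.
Demand in terms of ps becomes qd = 810 − 4(ps − 24) = 906 - 4ps. Setting this equal to supply: 906 - 4ps = -223 + 7ps, so ps = 1129/11.
Buyers pay pb = 1129/11 − 24 = 865/11; q' = -223 + 7·(1129/11) = 5450/11.
Buyers' price falls by p* − pb = 1033/11 − 865/11 = 168/11; sellers' price rises by ps − p* = 1129/11 − 1033/11 = 96/11.
So producers capture (96/11)/24 = 4/11 of each unit of subsidy.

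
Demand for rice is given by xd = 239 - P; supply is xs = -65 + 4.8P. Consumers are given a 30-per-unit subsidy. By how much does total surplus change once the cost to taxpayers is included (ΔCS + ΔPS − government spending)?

Pre-subsidy: 239 - P = -65 + 4.8P gives P* = 1520/29, x* = 5411/29.
With the rebate, buyers effectively pay Pb = Ps − 30, where Ps is the price sellers receive.
Demand in terms of Ps becomes xd = 239 − 1(Ps − 30) = 269 - Ps. Setting this equal to supply: 269 - Ps = -65 + 4.8Ps, so Ps = 1670/29.
Buyers pay Pb = 1670/29 − 30 = 800/29; x' = -65 + 4.8·(1670/29) = 6131/29.
ΔCS = ½(5411/29 + 6131/29)(1520/29 − 800/29) = 143280/29; ΔPS = ½(5411/29 + 6131/29)(1670/29 − 1520/29) = 29850/29.
Government spending = 30 × 6131/29 = 183930/29.
Net change = 143280/29 + 29850/29 − 183930/29 = -10800/29. The loss equals the DWL triangle ½·30·720/29.

Net change in total surplus = -10800/29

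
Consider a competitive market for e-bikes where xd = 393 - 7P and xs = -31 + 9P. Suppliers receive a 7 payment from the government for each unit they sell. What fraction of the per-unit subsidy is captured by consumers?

Pre-subsidy: 393 - 7P = -31 + 9P gives P* = 26.5, x* = 207.5.
With the subsidy, sellers receive Ps = Pb + 7 for each unit, where Pb is the price buyers pay.
Supply in terms of Pb becomes xs = -31 + 9(Pb + 7) = 32 + 9Pb. Setting this equal to demand: 393 - 7Pb = 32 + 9Pb, so Pb = 22.5625.
Sellers receive Ps = 22.5625 + 7 = 29.5625; x' = 393 − 7·22.5625 = 235.0625.
Buyers' price falls by P* − Pb = 26.5 − 22.5625 = 3.9375; sellers' price rises by Ps − P* = 29.5625 − 26.5 = 3.0625.
So consumers capture 3.9375/7 = 0.5625 of each unit of subsidy.

Consumer share = 0.5625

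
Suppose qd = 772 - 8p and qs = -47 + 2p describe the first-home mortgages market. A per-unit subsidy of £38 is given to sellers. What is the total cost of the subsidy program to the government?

Government cost = £6748.8

Pre-subsidy: 772 - 8p = -47 + 2p gives p* = 81.9, q* = 116.8.
With the subsidy, sellers receive ps = pb + 38 for each unit, where pb is the price buyers pay.
Supply in terms of pb becomes qs = -47 + 2(pb + 38) = 29 + 2pb. Setting this equal to demand: 772 - 8pb = 29 + 2pb, so pb = 74.3.
Sellers receive ps = 74.3 + 38 = 112.3; q' = 772 − 8·74.3 = 177.6.
Government outlay = subsidy × quantity = 38 × 177.6 = 6748.8.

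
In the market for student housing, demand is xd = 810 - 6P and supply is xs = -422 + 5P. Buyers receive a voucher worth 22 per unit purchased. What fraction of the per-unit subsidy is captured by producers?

Producer share = 6/11

Pre-subsidy: 810 - 6P = -422 + 5P gives P* = 112, x* = 138.
With the rebate, buyers effectively pay Pb = Ps − 22, where Ps is the price sellers receive.
Demand in terms of Ps becomes xd = 810 − 6(Ps − 22) = 942 - 6Ps. Setting this equal to supply: 942 - 6Ps = -422 + 5Ps, so Ps = 124.
Buyers pay Pb = 124 − 22 = 102; x' = -422 + 5·124 = 198.
Buyers' price falls by P* − Pb = 112 − 102 = 10; sellers' price rises by Ps − P* = 124 − 112 = 12.
So producers capture 12/22 = 6/11 of each unit of subsidy.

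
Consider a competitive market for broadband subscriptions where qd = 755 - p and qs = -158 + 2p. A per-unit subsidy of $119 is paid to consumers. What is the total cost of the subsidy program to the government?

Government cost = $63070

Pre-subsidy: 755 - p = -158 + 2p gives p* = 913/3, q* = 1352/3.
With the rebate, buyers effectively pay pb = ps − 119, where ps is the price sellers receive.
Demand in terms of ps becomes qd = 755 − 1(ps − 119) = 874 - ps. Setting this equal to supply: 874 - ps = -158 + 2ps, so ps = 344.
Buyers pay pb = 344 − 119 = 225; q' = -158 + 2·344 = 530.
Government outlay = subsidy × quantity = 119 × 530 = 63070.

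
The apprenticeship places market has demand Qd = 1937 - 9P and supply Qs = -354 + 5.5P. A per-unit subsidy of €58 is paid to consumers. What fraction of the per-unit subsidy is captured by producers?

Pre-subsidy: 1937 - 9P = -354 + 5.5P gives P* = 158, Q* = 515.
With the rebate, buyers effectively pay Pb = Ps − 58, where Ps is the price sellers receive.
Demand in terms of Ps becomes Qd = 1937 − 9(Ps − 58) = 2459 - 9Ps. Setting this equal to supply: 2459 - 9Ps = -354 + 5.5Ps, so Ps = 194.
Buyers pay Pb = 194 − 58 = 136; Q' = -354 + 5.5·194 = 713.
Buyers' price falls by P* − Pb = 158 − 136 = 22; sellers' price rises by Ps − P* = 194 − 158 = 36.
So producers capture 36/58 = 18/29 of each unit of subsidy.

Producer share = 18/29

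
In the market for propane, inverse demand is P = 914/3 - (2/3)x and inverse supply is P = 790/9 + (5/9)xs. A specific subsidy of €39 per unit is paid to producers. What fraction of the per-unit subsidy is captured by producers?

Pre-subsidy: 914/3 - (2/3)x = 790/9 + (5/9)x gives x* = 1952/11 and P* = 2050/11.
With the subsidy, sellers receive Ps = Pb + 39 for each unit, where Pb is the price buyers pay.
On the curves, Pb = 914/3 - (2/3)x and Ps = 790/9 + (5/9)x; the wedge Ps − Pb = 39 gives 790/9 + (5/9)x − (914/3 - (2/3)x) = 39, so x' = 2303/11.
Then Pb = 914/3 − (2/3)·(2303/11) = 1816/11 and Ps = 790/9 + (5/9)·(2303/11) = 2245/11.
Buyers' price falls by P* − Pb = 2050/11 − 1816/11 = 234/11; sellers' price rises by Ps − P* = 2245/11 − 2050/11 = 195/11.
So producers capture (195/11)/39 = 5/11 of each unit of subsidy.

Producer share = 5/11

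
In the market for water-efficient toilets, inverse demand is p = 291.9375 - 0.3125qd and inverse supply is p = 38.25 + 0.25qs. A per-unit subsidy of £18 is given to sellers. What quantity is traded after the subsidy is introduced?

Pre-subsidy: 291.9375 - 0.3125q = 38.25 + 0.25q gives q* = 451 and p* = 151.
With the subsidy, sellers receive ps = pb + 18 for each unit, where pb is the price buyers pay.
On the curves, pb = 291.9375 - 0.3125q and ps = 38.25 + 0.25q; the wedge ps − pb = 18 gives 38.25 + 0.25q − (291.9375 - 0.3125q) = 18, so q' = 483.
Then pb = 291.9375 − 0.3125·483 = 141 and ps = 38.25 + 0.25·483 = 159.

q' = 483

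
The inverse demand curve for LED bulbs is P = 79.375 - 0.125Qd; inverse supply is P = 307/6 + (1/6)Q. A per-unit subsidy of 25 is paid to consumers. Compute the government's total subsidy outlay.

Pre-subsidy: 79.375 - 0.125Q = 307/6 + (1/6)Q gives Q* = 677/7 and P* = 471/7.
With the rebate, buyers effectively pay Pb = Ps − 25, where Ps is the price sellers receive.
On the curves, Pb = 79.375 - 0.125Q and Ps = 307/6 + (1/6)Q; the wedge Ps − Pb = 25 gives 307/6 + (1/6)Q − (79.375 - 0.125Q) = 25, so Q' = 1277/7.
Then Pb = 79.375 − 0.125·(1277/7) = 396/7 and Ps = 307/6 + (1/6)·(1277/7) = 571/7.
Government outlay = subsidy × quantity = 25 × 1277/7 = 31925/7.

Government cost = 31925/7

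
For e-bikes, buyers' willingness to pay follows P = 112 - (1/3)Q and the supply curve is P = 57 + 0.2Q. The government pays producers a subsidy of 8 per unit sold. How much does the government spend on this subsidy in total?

Pre-subsidy: 112 - (1/3)Q = 57 + 0.2Q gives Q* = 103.125 and P* = 77.625.
With the subsidy, sellers receive Ps = Pb + 8 for each unit, where Pb is the price buyers pay.
On the curves, Pb = 112 - (1/3)Q and Ps = 57 + 0.2Q; the wedge Ps − Pb = 8 gives 57 + 0.2Q − (112 - (1/3)Q) = 8, so Q' = 118.125.
Then Pb = 112 − (1/3)·118.125 = 72.625 and Ps = 57 + 0.2·118.125 = 80.625.
Government outlay = subsidy × quantity = 8 × 118.125 = 945.

Government cost = 945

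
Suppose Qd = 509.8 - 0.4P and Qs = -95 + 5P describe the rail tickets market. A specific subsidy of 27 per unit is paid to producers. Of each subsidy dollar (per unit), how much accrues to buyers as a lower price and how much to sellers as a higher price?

Buyers gain 25 per unit; sellers gain 2 per unit

Pre-subsidy: 509.8 - 0.4P = -95 + 5P gives P* = 112, Q* = 465.
With the subsidy, sellers receive Ps = Pb + 27 for each unit, where Pb is the price buyers pay.
Supply in terms of Pb becomes Qs = -95 + 5(Pb + 27) = 40 + 5Pb. Setting this equal to demand: 509.8 - 0.4Pb = 40 + 5Pb, so Pb = 87.
Sellers receive Ps = 87 + 27 = 114; Q' = 509.8 − 0.4·87 = 475.
Buyers' price falls by P* − Pb = 112 − 87 = 25; sellers' price rises by Ps − P* = 114 − 112 = 2.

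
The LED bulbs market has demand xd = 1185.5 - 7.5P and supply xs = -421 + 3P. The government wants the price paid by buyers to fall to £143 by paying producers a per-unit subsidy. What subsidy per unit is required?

At a buyer price of 143, quantity demanded is 1185.5 − 7.5·143 = 113.
Sellers supply 113 only when they receive Ps with -421 + 3·Ps = 113, i.e. Ps = 178.
s = Ps − Pb = 178 − 143 = 35.

Required subsidy s = £35 per unit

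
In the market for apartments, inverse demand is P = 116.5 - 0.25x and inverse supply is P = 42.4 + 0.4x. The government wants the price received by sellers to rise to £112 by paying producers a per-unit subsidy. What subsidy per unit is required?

Required subsidy s = £39 per unit

At a seller price of 112, quantity supplied is -106 + 2.5·112 = 174.
Buyers absorb 174 only when they pay Pb = 116.5 − 0.25·174 = 73.
s = Ps − Pb = 112 − 73 = 39.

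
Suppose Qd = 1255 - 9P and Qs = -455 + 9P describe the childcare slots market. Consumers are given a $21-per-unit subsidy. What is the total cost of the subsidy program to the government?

Government cost = $10384.5

Pre-subsidy: 1255 - 9P = -455 + 9P gives P* = 95, Q* = 400.
With the rebate, buyers effectively pay Pb = Ps − 21, where Ps is the price sellers receive.
Demand in terms of Ps becomes Qd = 1255 − 9(Ps − 21) = 1444 - 9Ps. Setting this equal to supply: 1444 - 9Ps = -455 + 9Ps, so Ps = 105.5.
Buyers pay Pb = 105.5 − 21 = 84.5; Q' = -455 + 9·105.5 = 494.5.
Government outlay = subsidy × quantity = 21 × 494.5 = 10384.5.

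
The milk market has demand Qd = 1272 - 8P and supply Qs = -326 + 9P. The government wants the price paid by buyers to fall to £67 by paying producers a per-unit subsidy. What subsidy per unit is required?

Required subsidy s = £51 per unit

At a buyer price of 67, quantity demanded is 1272 − 8·67 = 736.
Sellers supply 736 only when they receive Ps with -326 + 9·Ps = 736, i.e. Ps = 118.
s = Ps − Pb = 118 − 67 = 51.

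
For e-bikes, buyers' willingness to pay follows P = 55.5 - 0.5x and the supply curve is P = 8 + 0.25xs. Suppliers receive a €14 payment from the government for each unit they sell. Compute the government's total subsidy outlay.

Pre-subsidy: 55.5 - 0.5x = 8 + 0.25x gives x* = 190/3 and P* = 143/6.
With the subsidy, sellers receive Ps = Pb + 14 for each unit, where Pb is the price buyers pay.
On the curves, Pb = 55.5 - 0.5x and Ps = 8 + 0.25x; the wedge Ps − Pb = 14 gives 8 + 0.25x − (55.5 - 0.5x) = 14, so x' = 82.
Then Pb = 55.5 − 0.5·82 = 14.5 and Ps = 8 + 0.25·82 = 28.5.
Government outlay = subsidy × quantity = 14 × 82 = 1148.

Government cost = €1148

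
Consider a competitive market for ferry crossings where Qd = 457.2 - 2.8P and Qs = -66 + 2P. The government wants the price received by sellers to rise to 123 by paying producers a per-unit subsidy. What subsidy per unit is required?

Required subsidy s = 24 per unit

At a seller price of 123, quantity supplied is -66 + 2·123 = 180.
Buyers absorb 180 only when they pay Pb with 457.2 − 2.8·Pb = 180, i.e. Pb = 99.
s = Ps − Pb = 123 − 99 = 24.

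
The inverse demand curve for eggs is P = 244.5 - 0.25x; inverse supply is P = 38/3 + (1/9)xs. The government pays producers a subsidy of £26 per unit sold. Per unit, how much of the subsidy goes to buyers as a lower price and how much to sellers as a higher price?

Buyers gain £18 per unit; sellers gain £8 per unit

Pre-subsidy: 244.5 - 0.25x = 38/3 + (1/9)x gives x* = 642 and P* = 84.
With the subsidy, sellers receive Ps = Pb + 26 for each unit, where Pb is the price buyers pay.
On the curves, Pb = 244.5 - 0.25x and Ps = 38/3 + (1/9)x; the wedge Ps − Pb = 26 gives 38/3 + (1/9)x − (244.5 - 0.25x) = 26, so x' = 714.
Then Pb = 244.5 − 0.25·714 = 66 and Ps = 38/3 + (1/9)·714 = 92.
Buyers' price falls by P* − Pb = 84 − 66 = 18; sellers' price rises by Ps − P* = 92 − 84 = 8.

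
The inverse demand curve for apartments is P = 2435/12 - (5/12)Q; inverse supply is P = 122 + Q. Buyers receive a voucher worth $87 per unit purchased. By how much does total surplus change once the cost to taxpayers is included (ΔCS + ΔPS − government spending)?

Pre-subsidy: 2435/12 - (5/12)Q = 122 + Q gives Q* = 971/17 and P* = 3045/17.
With the rebate, buyers effectively pay Pb = Ps − 87, where Ps is the price sellers receive.
On the curves, Pb = 2435/12 - (5/12)Q and Ps = 122 + Q; the wedge Ps − Pb = 87 gives 122 + Q − (2435/12 - (5/12)Q) = 87, so Q' = 2015/17.
Then Pb = 2435/12 − (5/12)·(2015/17) = 2610/17 and Ps = 122 + 1·(2015/17) = 4089/17.
ΔCS = ½(971/17 + 2015/17)(3045/17 − 2610/17) = 649455/289; ΔPS = ½(971/17 + 2015/17)(4089/17 − 3045/17) = 1558692/289.
Government spending = 87 × 2015/17 = 175305/17.
Net change = 649455/289 + 1558692/289 − 175305/17 = -45414/17. The loss equals the DWL triangle ½·87·1044/17.

Net change in total surplus = -45414/17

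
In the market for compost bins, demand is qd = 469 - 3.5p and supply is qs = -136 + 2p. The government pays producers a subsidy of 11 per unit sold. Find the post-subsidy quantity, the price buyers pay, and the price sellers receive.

Pre-subsidy: 469 - 3.5p = -136 + 2p gives p* = 110, q* = 84.
With the subsidy, sellers receive ps = pb + 11 for each unit, where pb is the price buyers pay.
Supply in terms of pb becomes qs = -136 + 2(pb + 11) = -114 + 2pb. Setting this equal to demand: 469 - 3.5pb = -114 + 2pb, so pb = 106.
Sellers receive ps = 106 + 11 = 117; q' = 469 − 3.5·106 = 98.

q' = 98; buyers pay 106; sellers receive 117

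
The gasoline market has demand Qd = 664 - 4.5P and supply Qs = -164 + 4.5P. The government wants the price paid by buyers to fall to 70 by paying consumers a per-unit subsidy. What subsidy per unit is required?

At a buyer price of 70, quantity demanded is 664 − 4.5·70 = 349.
Sellers supply 349 only when they receive Ps with -164 + 4.5·Ps = 349, i.e. Ps = 114.
s = Ps − Pb = 114 − 70 = 44.

Required subsidy s = 44 per unit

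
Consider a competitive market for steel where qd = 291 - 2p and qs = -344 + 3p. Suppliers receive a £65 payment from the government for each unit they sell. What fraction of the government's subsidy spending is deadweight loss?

Pre-subsidy: 291 - 2p = -344 + 3p gives p* = 127, q* = 37.
With the subsidy, sellers receive ps = pb + 65 for each unit, where pb is the price buyers pay.
Supply in terms of pb becomes qs = -344 + 3(pb + 65) = -149 + 3pb. Setting this equal to demand: 291 - 2pb = -149 + 3pb, so pb = 88.
Sellers receive ps = 88 + 65 = 153; q' = 291 − 2·88 = 115.
ΔCS = ½(37 + 115)(127 − 88) = 2964; ΔPS = ½(37 + 115)(153 − 127) = 1976.
Government spending = 65 × 115 = 7475.
DWL = ½ × 65 × (115 − 37) = 2535; fraction = 2535 / 7475 = 39/115.

DWL / government spending = 39/115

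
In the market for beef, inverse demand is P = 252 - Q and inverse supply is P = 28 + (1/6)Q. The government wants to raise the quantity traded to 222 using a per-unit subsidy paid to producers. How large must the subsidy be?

At Q = 222, from the demand curve buyers pay Pb = 252 − 1·222 = 30; from the supply curve sellers need Ps = 28 + (1/6)·222 = 65.
The subsidy must fill the gap: s = Ps − Pb = 65 − 30 = 35.

Required subsidy s = 35 per unit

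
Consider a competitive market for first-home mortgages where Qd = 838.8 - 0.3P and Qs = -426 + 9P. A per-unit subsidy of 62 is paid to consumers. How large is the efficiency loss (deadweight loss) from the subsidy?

Pre-subsidy: 838.8 - 0.3P = -426 + 9P gives P* = 136, Q* = 798.
With the rebate, buyers effectively pay Pb = Ps − 62, where Ps is the price sellers receive.
Demand in terms of Ps becomes Qd = 838.8 − 0.3(Ps − 62) = 857.4 - 0.3Ps. Setting this equal to supply: 857.4 - 0.3Ps = -426 + 9Ps, so Ps = 138.
Buyers pay Pb = 138 − 62 = 76; Q' = -426 + 9·138 = 816.
The subsidy expands output by 816 − 798 = 18 past the efficient level; on those units the gap between marginal cost and willingness to pay runs from 0 up to 62.
DWL = ½ × 62 × 18 = 558.

Deadweight loss = 558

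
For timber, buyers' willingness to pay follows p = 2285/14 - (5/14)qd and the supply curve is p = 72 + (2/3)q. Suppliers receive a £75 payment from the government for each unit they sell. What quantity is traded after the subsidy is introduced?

q' = 6981/43

Pre-subsidy: 2285/14 - (5/14)q = 72 + (2/3)q gives q* = 3831/43 and p* = 5650/43.
With the subsidy, sellers receive ps = pb + 75 for each unit, where pb is the price buyers pay.
On the curves, pb = 2285/14 - (5/14)q and ps = 72 + (2/3)q; the wedge ps − pb = 75 gives 72 + (2/3)q − (2285/14 - (5/14)q) = 75, so q' = 6981/43.
Then pb = 2285/14 − (5/14)·(6981/43) = 4525/43 and ps = 72 + (2/3)·(6981/43) = 7750/43.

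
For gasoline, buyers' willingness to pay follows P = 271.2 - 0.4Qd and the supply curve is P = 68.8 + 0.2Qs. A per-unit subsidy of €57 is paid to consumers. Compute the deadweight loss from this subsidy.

Pre-subsidy: 271.2 - 0.4Q = 68.8 + 0.2Q gives Q* = 1012/3 and P* = 2044/15.
With the rebate, buyers effectively pay Pb = Ps − 57, where Ps is the price sellers receive.
On the curves, Pb = 271.2 - 0.4Q and Ps = 68.8 + 0.2Q; the wedge Ps − Pb = 57 gives 68.8 + 0.2Q − (271.2 - 0.4Q) = 57, so Q' = 1297/3.
Then Pb = 271.2 − 0.4·(1297/3) = 1474/15 and Ps = 68.8 + 0.2·(1297/3) = 2329/15.
The subsidy expands output by 1297/3 − 1012/3 = 95 past the efficient level; on those units the gap between marginal cost and willingness to pay runs from 0 up to 57.
DWL = ½ × 57 × 95 = 2707.5.

Deadweight loss = €2707.5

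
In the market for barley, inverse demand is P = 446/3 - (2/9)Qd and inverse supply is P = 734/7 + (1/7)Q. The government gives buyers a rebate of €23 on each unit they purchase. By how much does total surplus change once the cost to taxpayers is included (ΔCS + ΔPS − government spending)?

Pre-subsidy: 446/3 - (2/9)Q = 734/7 + (1/7)Q gives Q* = 120 and P* = 122.
With the rebate, buyers effectively pay Pb = Ps − 23, where Ps is the price sellers receive.
On the curves, Pb = 446/3 - (2/9)Q and Ps = 734/7 + (1/7)Q; the wedge Ps − Pb = 23 gives 734/7 + (1/7)Q − (446/3 - (2/9)Q) = 23, so Q' = 183.
Then Pb = 446/3 − (2/9)·183 = 108 and Ps = 734/7 + (1/7)·183 = 131.
ΔCS = ½(120 + 183)(122 − 108) = 2121; ΔPS = ½(120 + 183)(131 − 122) = 1363.5.
Government spending = 23 × 183 = 4209.
Net change = 2121 + 1363.5 − 4209 = -724.5. The loss equals the DWL triangle ½·23·63.

Net change in total surplus = -€724.5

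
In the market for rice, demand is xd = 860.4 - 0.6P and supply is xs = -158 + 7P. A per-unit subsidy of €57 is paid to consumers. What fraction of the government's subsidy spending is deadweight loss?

Pre-subsidy: 860.4 - 0.6P = -158 + 7P gives P* = 134, x* = 780.
With the rebate, buyers effectively pay Pb = Ps − 57, where Ps is the price sellers receive.
Demand in terms of Ps becomes xd = 860.4 − 0.6(Ps − 57) = 894.6 - 0.6Ps. Setting this equal to supply: 894.6 - 0.6Ps = -158 + 7Ps, so Ps = 138.5.
Buyers pay Pb = 138.5 − 57 = 81.5; x' = -158 + 7·138.5 = 811.5.
ΔCS = ½(780 + 811.5)(134 − 81.5) = 41776.875; ΔPS = ½(780 + 811.5)(138.5 − 134) = 3580.875.
Government spending = 57 × 811.5 = 46255.5.
DWL = ½ × 57 × (811.5 − 780) = 897.75; fraction = 897.75 / 46255.5 = 21/1082.

DWL / government spending = 21/1082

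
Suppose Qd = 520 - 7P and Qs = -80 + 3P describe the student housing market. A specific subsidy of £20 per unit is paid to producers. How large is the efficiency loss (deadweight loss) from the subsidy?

Deadweight loss = £420

Pre-subsidy: 520 - 7P = -80 + 3P gives P* = 60, Q* = 100.
With the subsidy, sellers receive Ps = Pb + 20 for each unit, where Pb is the price buyers pay.
Supply in terms of Pb becomes Qs = -80 + 3(Pb + 20) = -20 + 3Pb. Setting this equal to demand: 520 - 7Pb = -20 + 3Pb, so Pb = 54.
Sellers receive Ps = 54 + 20 = 74; Q' = 520 − 7·54 = 142.
The subsidy expands output by 142 − 100 = 42 past the efficient level; on those units the gap between marginal cost and willingness to pay runs from 0 up to 20.
DWL = ½ × 20 × 42 = 420.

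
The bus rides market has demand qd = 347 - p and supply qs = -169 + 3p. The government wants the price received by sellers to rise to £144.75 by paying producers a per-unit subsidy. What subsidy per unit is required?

At a seller price of 144.75, quantity supplied is -169 + 3·144.75 = 265.25.
Buyers absorb 265.25 only when they pay pb with 347 − 1·pb = 265.25, i.e. pb = 81.75.
s = ps − pb = 144.75 − 81.75 = 63.

Required subsidy s = £63 per unit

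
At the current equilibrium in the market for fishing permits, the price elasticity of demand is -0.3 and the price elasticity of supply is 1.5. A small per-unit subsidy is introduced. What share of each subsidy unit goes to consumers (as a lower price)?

Consumer share = 5/6

For a small subsidy around the equilibrium, the benefit split depends on the relative slopes, which at a point are proportional to the elasticities.
Buyer share = εs/(εs + |εd|) = 1.5/(1.5 + 0.3) = 5/6; seller share = |εd|/(εs + |εd|) = 1/6.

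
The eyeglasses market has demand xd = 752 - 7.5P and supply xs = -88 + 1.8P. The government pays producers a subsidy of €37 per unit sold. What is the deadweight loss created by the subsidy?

Pre-subsidy: 752 - 7.5P = -88 + 1.8P gives P* = 2800/31, x* = 2312/31.
With the subsidy, sellers receive Ps = Pb + 37 for each unit, where Pb is the price buyers pay.
Supply in terms of Pb becomes xs = -88 + 1.8(Pb + 37) = -21.4 + 1.8Pb. Setting this equal to demand: 752 - 7.5Pb = -21.4 + 1.8Pb, so Pb = 2578/31.
Sellers receive Ps = 2578/31 + 37 = 3725/31; x' = 752 − 7.5·(2578/31) = 3977/31.
The subsidy expands output by 3977/31 − 2312/31 = 1665/31 past the efficient level; on those units the gap between marginal cost and willingness to pay runs from 0 up to 37.
DWL = ½ × 37 × 1665/31 = 61605/62.

Deadweight loss = 61605/62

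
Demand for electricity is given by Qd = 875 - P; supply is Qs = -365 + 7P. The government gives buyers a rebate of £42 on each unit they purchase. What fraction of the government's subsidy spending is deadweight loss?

DWL / government spending = 49/2018

Pre-subsidy: 875 - P = -365 + 7P gives P* = 155, Q* = 720.
With the rebate, buyers effectively pay Pb = Ps − 42, where Ps is the price sellers receive.
Demand in terms of Ps becomes Qd = 875 − 1(Ps − 42) = 917 - Ps. Setting this equal to supply: 917 - Ps = -365 + 7Ps, so Ps = 160.25.
Buyers pay Pb = 160.25 − 42 = 118.25; Q' = -365 + 7·160.25 = 756.75.
ΔCS = ½(720 + 756.75)(155 − 118.25) = 27135.28125; ΔPS = ½(720 + 756.75)(160.25 − 155) = 3876.46875.
Government spending = 42 × 756.75 = 31783.5.
DWL = ½ × 42 × (756.75 − 720) = 771.75; fraction = 771.75 / 31783.5 = 49/2018.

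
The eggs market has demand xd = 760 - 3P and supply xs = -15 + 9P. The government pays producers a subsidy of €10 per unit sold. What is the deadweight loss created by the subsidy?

Deadweight loss = €112.5

Pre-subsidy: 760 - 3P = -15 + 9P gives P* = 775/12, x* = 566.25.
With the subsidy, sellers receive Ps = Pb + 10 for each unit, where Pb is the price buyers pay.
Supply in terms of Pb becomes xs = -15 + 9(Pb + 10) = 75 + 9Pb. Setting this equal to demand: 760 - 3Pb = 75 + 9Pb, so Pb = 685/12.
Sellers receive Ps = 685/12 + 10 = 805/12; x' = 760 − 3·(685/12) = 588.75.
The subsidy expands output by 588.75 − 566.25 = 22.5 past the efficient level; on those units the gap between marginal cost and willingness to pay runs from 0 up to 10.
DWL = ½ × 10 × 22.5 = 112.5.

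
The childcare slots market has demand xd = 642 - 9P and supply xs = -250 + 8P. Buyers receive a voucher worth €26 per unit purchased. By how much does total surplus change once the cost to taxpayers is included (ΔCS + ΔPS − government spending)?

Net change in total surplus = -24336/17

Pre-subsidy: 642 - 9P = -250 + 8P gives P* = 892/17, x* = 2886/17.
With the rebate, buyers effectively pay Pb = Ps − 26, where Ps is the price sellers receive.
Demand in terms of Ps becomes xd = 642 − 9(Ps − 26) = 876 - 9Ps. Setting this equal to supply: 876 - 9Ps = -250 + 8Ps, so Ps = 1126/17.
Buyers pay Pb = 1126/17 − 26 = 684/17; x' = -250 + 8·(1126/17) = 4758/17.
ΔCS = ½(2886/17 + 4758/17)(892/17 − 684/17) = 794976/289; ΔPS = ½(2886/17 + 4758/17)(1126/17 − 892/17) = 894348/289.
Government spending = 26 × 4758/17 = 123708/17.
Net change = 794976/289 + 894348/289 − 123708/17 = -24336/17. The loss equals the DWL triangle ½·26·1872/17.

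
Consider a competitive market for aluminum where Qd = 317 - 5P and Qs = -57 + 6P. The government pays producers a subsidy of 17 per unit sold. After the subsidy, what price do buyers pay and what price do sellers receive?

Buyers pay 272/11; sellers receive 459/11

Pre-subsidy: 317 - 5P = -57 + 6P gives P* = 34, Q* = 147.
With the subsidy, sellers receive Ps = Pb + 17 for each unit, where Pb is the price buyers pay.
Supply in terms of Pb becomes Qs = -57 + 6(Pb + 17) = 45 + 6Pb. Setting this equal to demand: 317 - 5Pb = 45 + 6Pb, so Pb = 272/11.
Sellers receive Ps = 272/11 + 17 = 459/11; Q' = 317 − 5·(272/11) = 2127/11.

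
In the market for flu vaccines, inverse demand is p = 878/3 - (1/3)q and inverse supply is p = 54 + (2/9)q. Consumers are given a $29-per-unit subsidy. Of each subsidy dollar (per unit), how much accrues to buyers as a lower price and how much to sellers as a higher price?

Pre-subsidy: 878/3 - (1/3)q = 54 + (2/9)q gives q* = 429.6 and p* = 2242/15.
With the rebate, buyers effectively pay pb = ps − 29, where ps is the price sellers receive.
On the curves, pb = 878/3 - (1/3)q and ps = 54 + (2/9)q; the wedge ps − pb = 29 gives 54 + (2/9)q − (878/3 - (1/3)q) = 29, so q' = 481.8.
Then pb = 878/3 − (1/3)·481.8 = 1981/15 and ps = 54 + (2/9)·481.8 = 2416/15.
Buyers' price falls by p* − pb = 2242/15 − 1981/15 = 17.4; sellers' price rises by ps − p* = 2416/15 − 2242/15 = 11.6.

Buyers gain $17.4 per unit; sellers gain $11.6 per unit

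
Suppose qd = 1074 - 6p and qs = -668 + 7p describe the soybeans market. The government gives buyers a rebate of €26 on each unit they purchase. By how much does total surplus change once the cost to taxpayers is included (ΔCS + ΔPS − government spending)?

Pre-subsidy: 1074 - 6p = -668 + 7p gives p* = 134, q* = 270.
With the rebate, buyers effectively pay pb = ps − 26, where ps is the price sellers receive.
Demand in terms of ps becomes qd = 1074 − 6(ps − 26) = 1230 - 6ps. Setting this equal to supply: 1230 - 6ps = -668 + 7ps, so ps = 146.
Buyers pay pb = 146 − 26 = 120; q' = -668 + 7·146 = 354.
ΔCS = ½(270 + 354)(134 − 120) = 4368; ΔPS = ½(270 + 354)(146 − 134) = 3744.
Government spending = 26 × 354 = 9204.
Net change = 4368 + 3744 − 9204 = -1092. The loss equals the DWL triangle ½·26·84.

Net change in total surplus = -€1092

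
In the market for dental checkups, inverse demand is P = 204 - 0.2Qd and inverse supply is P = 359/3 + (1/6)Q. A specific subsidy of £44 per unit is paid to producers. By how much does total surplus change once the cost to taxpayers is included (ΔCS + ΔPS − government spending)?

Net change in total surplus = -£2640

Pre-subsidy: 204 - 0.2Q = 359/3 + (1/6)Q gives Q* = 230 and P* = 158.
With the subsidy, sellers receive Ps = Pb + 44 for each unit, where Pb is the price buyers pay.
On the curves, Pb = 204 - 0.2Q and Ps = 359/3 + (1/6)Q; the wedge Ps − Pb = 44 gives 359/3 + (1/6)Q − (204 - 0.2Q) = 44, so Q' = 350.
Then Pb = 204 − 0.2·350 = 134 and Ps = 359/3 + (1/6)·350 = 178.
ΔCS = ½(230 + 350)(158 − 134) = 6960; ΔPS = ½(230 + 350)(178 − 158) = 5800.
Government spending = 44 × 350 = 15400.
Net change = 6960 + 5800 − 15400 = -2640. The loss equals the DWL triangle ½·44·120.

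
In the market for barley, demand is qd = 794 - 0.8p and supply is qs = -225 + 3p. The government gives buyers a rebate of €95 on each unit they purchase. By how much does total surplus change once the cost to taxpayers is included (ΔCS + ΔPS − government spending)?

Net change in total surplus = -€2850

Pre-subsidy: 794 - 0.8p = -225 + 3p gives p* = 5095/19, q* = 11010/19.
With the rebate, buyers effectively pay pb = ps − 95, where ps is the price sellers receive.
Demand in terms of ps becomes qd = 794 − 0.8(ps − 95) = 870 - 0.8ps. Setting this equal to supply: 870 - 0.8ps = -225 + 3ps, so ps = 5475/19.
Buyers pay pb = 5475/19 − 95 = 3670/19; q' = -225 + 3·(5475/19) = 12150/19.
ΔCS = ½(11010/19 + 12150/19)(5095/19 − 3670/19) = 868500/19; ΔPS = ½(11010/19 + 12150/19)(5475/19 − 5095/19) = 231600/19.
Government spending = 95 × 12150/19 = 60750.
Net change = 868500/19 + 231600/19 − 60750 = -2850. The loss equals the DWL triangle ½·95·60.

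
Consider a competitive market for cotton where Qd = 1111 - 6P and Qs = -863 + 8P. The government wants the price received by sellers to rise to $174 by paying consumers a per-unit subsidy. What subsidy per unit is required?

Required subsidy s = $77 per unit

At a seller price of 174, quantity supplied is -863 + 8·174 = 529.
Buyers absorb 529 only when they pay Pb with 1111 − 6·Pb = 529, i.e. Pb = 97.
s = Ps − Pb = 174 − 97 = 77.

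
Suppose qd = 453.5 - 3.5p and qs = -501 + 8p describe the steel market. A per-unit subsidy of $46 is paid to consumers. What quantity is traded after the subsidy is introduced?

Pre-subsidy: 453.5 - 3.5p = -501 + 8p gives p* = 83, q* = 163.
With the rebate, buyers effectively pay pb = ps − 46, where ps is the price sellers receive.
Demand in terms of ps becomes qd = 453.5 − 3.5(ps − 46) = 614.5 - 3.5ps. Setting this equal to supply: 614.5 - 3.5ps = -501 + 8ps, so ps = 97.
Buyers pay pb = 97 − 46 = 51; q' = -501 + 8·97 = 275.

q' = 275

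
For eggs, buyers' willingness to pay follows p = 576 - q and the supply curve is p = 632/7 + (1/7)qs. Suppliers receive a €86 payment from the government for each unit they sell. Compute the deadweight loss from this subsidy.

Pre-subsidy: 576 - q = 632/7 + (1/7)q gives q* = 425 and p* = 151.
With the subsidy, sellers receive ps = pb + 86 for each unit, where pb is the price buyers pay.
On the curves, pb = 576 - q and ps = 632/7 + (1/7)q; the wedge ps − pb = 86 gives 632/7 + (1/7)q − (576 - q) = 86, so q' = 500.25.
Then pb = 576 − 1·500.25 = 75.75 and ps = 632/7 + (1/7)·500.25 = 161.75.
The subsidy expands output by 500.25 − 425 = 75.25 past the efficient level; on those units the gap between marginal cost and willingness to pay runs from 0 up to 86.
DWL = ½ × 86 × 75.25 = 3235.75.

Deadweight loss = €3235.75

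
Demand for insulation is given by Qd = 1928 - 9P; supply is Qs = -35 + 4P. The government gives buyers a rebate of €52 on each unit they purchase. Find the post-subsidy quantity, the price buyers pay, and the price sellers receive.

Pre-subsidy: 1928 - 9P = -35 + 4P gives P* = 151, Q* = 569.
With the rebate, buyers effectively pay Pb = Ps − 52, where Ps is the price sellers receive.
Demand in terms of Ps becomes Qd = 1928 − 9(Ps − 52) = 2396 - 9Ps. Setting this equal to supply: 2396 - 9Ps = -35 + 4Ps, so Ps = 187.
Buyers pay Pb = 187 − 52 = 135; Q' = -35 + 4·187 = 713.

Q' = 713; buyers pay €135; sellers receive €187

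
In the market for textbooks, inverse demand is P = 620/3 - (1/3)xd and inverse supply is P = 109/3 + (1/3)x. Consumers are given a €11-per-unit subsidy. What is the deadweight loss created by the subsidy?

Pre-subsidy: 620/3 - (1/3)x = 109/3 + (1/3)x gives x* = 255.5 and P* = 121.5.
With the rebate, buyers effectively pay Pb = Ps − 11, where Ps is the price sellers receive.
On the curves, Pb = 620/3 - (1/3)x and Ps = 109/3 + (1/3)x; the wedge Ps − Pb = 11 gives 109/3 + (1/3)x − (620/3 - (1/3)x) = 11, so x' = 272.
Then Pb = 620/3 − (1/3)·272 = 116 and Ps = 109/3 + (1/3)·272 = 127.
The subsidy expands output by 272 − 255.5 = 16.5 past the efficient level; on those units the gap between marginal cost and willingness to pay runs from 0 up to 11.
DWL = ½ × 11 × 16.5 = 90.75.

Deadweight loss = €90.75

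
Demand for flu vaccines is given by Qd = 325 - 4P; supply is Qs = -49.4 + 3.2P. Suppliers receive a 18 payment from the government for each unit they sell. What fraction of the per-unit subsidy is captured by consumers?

Pre-subsidy: 325 - 4P = -49.4 + 3.2P gives P* = 52, Q* = 117.
With the subsidy, sellers receive Ps = Pb + 18 for each unit, where Pb is the price buyers pay.
Supply in terms of Pb becomes Qs = -49.4 + 3.2(Pb + 18) = 8.2 + 3.2Pb. Setting this equal to demand: 325 - 4Pb = 8.2 + 3.2Pb, so Pb = 44.
Sellers receive Ps = 44 + 18 = 62; Q' = 325 − 4·44 = 149.
Buyers' price falls by P* − Pb = 52 − 44 = 8; sellers' price rises by Ps − P* = 62 − 52 = 10.
So consumers capture 8/18 = 4/9 of each unit of subsidy.

Consumer share = 4/9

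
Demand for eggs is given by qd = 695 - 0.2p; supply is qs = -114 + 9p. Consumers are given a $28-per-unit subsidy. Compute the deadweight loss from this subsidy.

Deadweight loss = 1764/23

Pre-subsidy: 695 - 0.2p = -114 + 9p gives p* = 4045/46, q* = 31161/46.
With the rebate, buyers effectively pay pb = ps − 28, where ps is the price sellers receive.
Demand in terms of ps becomes qd = 695 − 0.2(ps − 28) = 700.6 - 0.2ps. Setting this equal to supply: 700.6 - 0.2ps = -114 + 9ps, so ps = 4073/46.
Buyers pay pb = 4073/46 − 28 = 2785/46; q' = -114 + 9·(4073/46) = 31413/46.
The subsidy expands output by 31413/46 − 31161/46 = 126/23 past the efficient level; on those units the gap between marginal cost and willingness to pay runs from 0 up to 28.
DWL = ½ × 28 × 126/23 = 1764/23.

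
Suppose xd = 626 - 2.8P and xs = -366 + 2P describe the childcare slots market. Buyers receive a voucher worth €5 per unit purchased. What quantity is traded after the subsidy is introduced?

Pre-subsidy: 626 - 2.8P = -366 + 2P gives P* = 620/3, x* = 142/3.
With the rebate, buyers effectively pay Pb = Ps − 5, where Ps is the price sellers receive.
Demand in terms of Ps becomes xd = 626 − 2.8(Ps − 5) = 640 - 2.8Ps. Setting this equal to supply: 640 - 2.8Ps = -366 + 2Ps, so Ps = 2515/12.
Buyers pay Pb = 2515/12 − 5 = 2455/12; x' = -366 + 2·(2515/12) = 319/6.

x' = 319/6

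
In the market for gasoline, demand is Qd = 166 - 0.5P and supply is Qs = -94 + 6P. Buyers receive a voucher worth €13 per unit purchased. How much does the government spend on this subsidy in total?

Pre-subsidy: 166 - 0.5P = -94 + 6P gives P* = 40, Q* = 146.
With the rebate, buyers effectively pay Pb = Ps − 13, where Ps is the price sellers receive.
Demand in terms of Ps becomes Qd = 166 − 0.5(Ps − 13) = 172.5 - 0.5Ps. Setting this equal to supply: 172.5 - 0.5Ps = -94 + 6Ps, so Ps = 41.
Buyers pay Pb = 41 − 13 = 28; Q' = -94 + 6·41 = 152.
Government outlay = subsidy × quantity = 13 × 152 = 1976.

Government cost = €1976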